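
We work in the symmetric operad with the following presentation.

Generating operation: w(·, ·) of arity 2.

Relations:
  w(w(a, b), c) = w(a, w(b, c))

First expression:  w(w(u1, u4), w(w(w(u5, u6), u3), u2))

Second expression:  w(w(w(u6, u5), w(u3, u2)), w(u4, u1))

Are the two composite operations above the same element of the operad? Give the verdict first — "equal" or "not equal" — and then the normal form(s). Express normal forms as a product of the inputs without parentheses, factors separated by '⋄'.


not equal; the first gives u1 ⋄ u4 ⋄ u5 ⋄ u6 ⋄ u3 ⋄ u2 and the second u6 ⋄ u5 ⋄ u3 ⋄ u2 ⋄ u4 ⋄ u1

The first composite normalizes to u1 ⋄ u4 ⋄ u5 ⋄ u6 ⋄ u3 ⋄ u2
The second composite normalizes to u6 ⋄ u5 ⋄ u3 ⋄ u2 ⋄ u4 ⋄ u1
The normal forms differ: not equal.


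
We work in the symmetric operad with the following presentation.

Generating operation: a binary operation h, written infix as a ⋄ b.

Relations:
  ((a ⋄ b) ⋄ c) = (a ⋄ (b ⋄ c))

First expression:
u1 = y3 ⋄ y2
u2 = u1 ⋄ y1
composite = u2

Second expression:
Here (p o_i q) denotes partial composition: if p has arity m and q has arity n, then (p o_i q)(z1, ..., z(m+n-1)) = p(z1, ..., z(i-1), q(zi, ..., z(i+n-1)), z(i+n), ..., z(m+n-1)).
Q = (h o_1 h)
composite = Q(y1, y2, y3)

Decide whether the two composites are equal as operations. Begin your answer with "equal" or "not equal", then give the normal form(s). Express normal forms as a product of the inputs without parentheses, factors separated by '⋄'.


not equal: they reduce to y3 ⋄ y2 ⋄ y1 and y1 ⋄ y2 ⋄ y3

The first expression, normalized: y3 ⋄ y2 ⋄ y1
The second expression, normalized: y1 ⋄ y2 ⋄ y3
Different reductions; not equal.


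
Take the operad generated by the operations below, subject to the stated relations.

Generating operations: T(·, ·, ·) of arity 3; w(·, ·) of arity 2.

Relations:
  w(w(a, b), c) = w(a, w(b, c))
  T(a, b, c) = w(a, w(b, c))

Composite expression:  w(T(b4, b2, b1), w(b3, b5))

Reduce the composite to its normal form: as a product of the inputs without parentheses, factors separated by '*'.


b4 * b2 * b1 * b3 * b5

All parenthesizations of w agree; list the b-inputs left to right.
T(b4, b2, b1) spells out as b4 * b2 * b1
w(b3, b5) spells out as b3 * b5
w(T(b4, b2, b1), w(b3, b5)) spells out as b4 * b2 * b1 * b3 * b5


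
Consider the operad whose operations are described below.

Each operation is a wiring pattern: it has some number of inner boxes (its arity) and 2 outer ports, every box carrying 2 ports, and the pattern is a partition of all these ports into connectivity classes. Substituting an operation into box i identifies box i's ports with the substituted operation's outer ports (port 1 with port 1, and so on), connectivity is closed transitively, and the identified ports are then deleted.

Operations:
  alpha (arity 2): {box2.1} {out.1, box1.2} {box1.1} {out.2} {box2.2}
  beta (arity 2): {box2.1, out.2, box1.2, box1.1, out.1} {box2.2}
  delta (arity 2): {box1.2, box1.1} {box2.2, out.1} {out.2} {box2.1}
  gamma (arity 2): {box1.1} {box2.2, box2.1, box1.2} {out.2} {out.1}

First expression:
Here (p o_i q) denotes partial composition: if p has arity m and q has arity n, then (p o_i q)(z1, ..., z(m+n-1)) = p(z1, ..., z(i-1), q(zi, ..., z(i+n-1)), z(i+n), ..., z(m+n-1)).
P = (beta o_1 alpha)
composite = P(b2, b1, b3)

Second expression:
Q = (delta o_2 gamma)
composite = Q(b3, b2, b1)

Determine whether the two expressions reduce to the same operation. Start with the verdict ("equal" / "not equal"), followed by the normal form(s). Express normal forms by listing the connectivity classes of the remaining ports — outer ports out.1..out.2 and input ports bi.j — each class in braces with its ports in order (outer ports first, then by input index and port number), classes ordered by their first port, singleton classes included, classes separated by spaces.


The first composite normalizes to {out.1, out.2, b2.2, b3.1} {b1.1} {b1.2} {b2.1} {b3.2}
The second composite normalizes to {out.1} {out.2} {b1.1, b1.2, b2.2} {b2.1} {b3.1, b3.2}
Distinct normal forms: not equal.

not equal; the first gives {out.1, out.2, b2.2, b3.1} {b1.1} {b1.2} {b2.1} {b3.2} and the second {out.1} {out.2} {b1.1, b1.2, b2.2} {b2.1} {b3.1, b3.2}


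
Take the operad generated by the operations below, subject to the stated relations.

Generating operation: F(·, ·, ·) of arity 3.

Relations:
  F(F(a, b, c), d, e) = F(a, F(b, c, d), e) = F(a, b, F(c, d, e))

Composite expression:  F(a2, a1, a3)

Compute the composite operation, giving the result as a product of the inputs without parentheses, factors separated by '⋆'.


a2 ⋆ a1 ⋆ a3


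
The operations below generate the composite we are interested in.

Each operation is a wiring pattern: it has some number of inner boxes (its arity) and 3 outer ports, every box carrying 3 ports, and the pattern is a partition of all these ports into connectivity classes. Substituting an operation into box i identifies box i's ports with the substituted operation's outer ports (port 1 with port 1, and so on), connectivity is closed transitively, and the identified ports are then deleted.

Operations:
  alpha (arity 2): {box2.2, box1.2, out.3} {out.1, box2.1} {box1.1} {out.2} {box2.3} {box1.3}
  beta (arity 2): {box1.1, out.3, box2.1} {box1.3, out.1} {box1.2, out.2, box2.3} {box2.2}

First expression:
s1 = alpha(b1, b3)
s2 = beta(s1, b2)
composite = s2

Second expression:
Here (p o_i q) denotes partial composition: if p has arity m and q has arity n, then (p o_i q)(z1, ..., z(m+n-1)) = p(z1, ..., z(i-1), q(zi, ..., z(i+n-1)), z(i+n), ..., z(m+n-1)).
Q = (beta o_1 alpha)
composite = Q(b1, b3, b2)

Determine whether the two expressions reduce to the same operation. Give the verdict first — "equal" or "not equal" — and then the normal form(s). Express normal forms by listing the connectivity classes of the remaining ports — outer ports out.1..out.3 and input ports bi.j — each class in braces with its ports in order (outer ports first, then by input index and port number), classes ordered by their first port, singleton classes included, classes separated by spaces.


equal — both sides give {out.1, b1.2, b3.2} {out.2, b2.3} {out.3, b2.1, b3.1} {b1.1} {b1.3} {b2.2} {b3.3}

The first composite normalizes to {out.1, b1.2, b3.2} {out.2, b2.3} {out.3, b2.1, b3.1} {b1.1} {b1.3} {b2.2} {b3.3}
The second composite normalizes to {out.1, b1.2, b3.2} {out.2, b2.3} {out.3, b2.1, b3.1} {b1.1} {b1.3} {b2.2} {b3.3}
Identical normal forms: equal.


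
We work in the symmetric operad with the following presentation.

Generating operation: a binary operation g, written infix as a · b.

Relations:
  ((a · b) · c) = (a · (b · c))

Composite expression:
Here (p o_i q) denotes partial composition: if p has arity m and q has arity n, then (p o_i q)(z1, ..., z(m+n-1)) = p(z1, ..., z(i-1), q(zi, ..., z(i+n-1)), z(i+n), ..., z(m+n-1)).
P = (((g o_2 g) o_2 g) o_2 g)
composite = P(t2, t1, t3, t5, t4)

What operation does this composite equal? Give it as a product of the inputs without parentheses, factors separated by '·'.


t2 · t1 · t3 · t5 · t4

Under associativity of g, the answer is the t's in reading order.
(t1 · t3) linearizes to t1 · t3
((t1 · t3) · t5) linearizes to t1 · t3 · t5
(((t1 · t3) · t5) · t4) linearizes to t1 · t3 · t5 · t4
(t2 · (((t1 · t3) · t5) · t4)) linearizes to t2 · t1 · t3 · t5 · t4


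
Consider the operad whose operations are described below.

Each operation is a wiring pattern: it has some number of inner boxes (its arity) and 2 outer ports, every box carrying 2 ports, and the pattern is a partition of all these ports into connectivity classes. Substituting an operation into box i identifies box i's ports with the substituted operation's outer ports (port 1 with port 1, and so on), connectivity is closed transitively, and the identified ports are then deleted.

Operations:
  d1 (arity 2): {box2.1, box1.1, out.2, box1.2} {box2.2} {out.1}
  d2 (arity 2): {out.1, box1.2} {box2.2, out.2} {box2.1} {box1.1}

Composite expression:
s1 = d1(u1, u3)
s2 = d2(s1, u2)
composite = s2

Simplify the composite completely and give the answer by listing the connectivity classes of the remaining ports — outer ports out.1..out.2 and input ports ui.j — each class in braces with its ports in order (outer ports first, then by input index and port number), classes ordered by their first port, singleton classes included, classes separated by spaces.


{out.1, u1.1, u1.2, u3.1} {out.2, u2.2} {u2.1} {u3.2}

Two ports join when wires chain via d2-identified ports.
stage d1: inputs (u1, u3), connectivity {out.1} {out.2, u1.1, u1.2, u3.1} {u3.2}, out.j its boundary
stage d2: inputs (u1, u3, u2), connectivity {out.1, u1.1, u1.2, u3.1} {out.2, u2.2} {u2.1} {u3.2}, out.j its boundary


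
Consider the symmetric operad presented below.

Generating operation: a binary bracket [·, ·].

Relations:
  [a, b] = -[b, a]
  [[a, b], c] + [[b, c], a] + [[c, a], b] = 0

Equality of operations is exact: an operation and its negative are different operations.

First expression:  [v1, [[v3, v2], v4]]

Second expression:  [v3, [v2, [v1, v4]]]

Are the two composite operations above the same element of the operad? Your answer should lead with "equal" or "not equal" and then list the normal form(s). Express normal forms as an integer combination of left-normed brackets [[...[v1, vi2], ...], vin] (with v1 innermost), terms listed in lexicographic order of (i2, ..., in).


The first composite normalizes to -[[[v1, v2], v3], v4] + [[[v1, v3], v2], v4] + [[[v1, v4], v2], v3] - [[[v1, v4], v3], v2]
The second composite normalizes to [[[v1, v4], v2], v3]
The normal forms differ: not equal.

not equal — first -[[[v1, v2], v3], v4] + [[[v1, v3], v2], v4] + [[[v1, v4], v2], v3] - [[[v1, v4], v3], v2], second [[[v1, v4], v2], v3]


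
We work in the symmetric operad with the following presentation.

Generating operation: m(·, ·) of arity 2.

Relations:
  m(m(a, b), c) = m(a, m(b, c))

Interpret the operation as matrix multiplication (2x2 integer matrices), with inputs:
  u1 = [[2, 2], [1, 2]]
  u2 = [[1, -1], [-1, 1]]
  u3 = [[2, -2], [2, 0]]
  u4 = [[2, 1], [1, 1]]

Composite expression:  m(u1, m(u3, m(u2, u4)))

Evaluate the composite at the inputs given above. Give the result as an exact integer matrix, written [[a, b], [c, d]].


[[12, 0], [8, 0]]

m(u2, u4) = [[1, 0], [-1, 0]]
m(u3, m(u2, u4)) = [[4, 0], [2, 0]]
m(u1, m(u3, m(u2, u4))) = [[12, 0], [8, 0]]


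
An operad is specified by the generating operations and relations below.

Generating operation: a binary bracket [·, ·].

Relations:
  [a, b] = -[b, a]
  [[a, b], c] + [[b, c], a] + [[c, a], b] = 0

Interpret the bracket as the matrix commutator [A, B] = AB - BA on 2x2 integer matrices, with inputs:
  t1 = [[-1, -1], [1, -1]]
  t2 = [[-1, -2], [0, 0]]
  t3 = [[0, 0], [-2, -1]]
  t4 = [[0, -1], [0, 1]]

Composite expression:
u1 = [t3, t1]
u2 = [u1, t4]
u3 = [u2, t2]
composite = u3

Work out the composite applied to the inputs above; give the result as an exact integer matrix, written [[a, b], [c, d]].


[[2, 7], [-1, -2]]

[t3, t1] = [[-2, -1], [-1, 2]]
[[t3, t1], t4] = [[-1, 3], [1, 1]]
[[[t3, t1], t4], t2] = [[2, 7], [-1, -2]]


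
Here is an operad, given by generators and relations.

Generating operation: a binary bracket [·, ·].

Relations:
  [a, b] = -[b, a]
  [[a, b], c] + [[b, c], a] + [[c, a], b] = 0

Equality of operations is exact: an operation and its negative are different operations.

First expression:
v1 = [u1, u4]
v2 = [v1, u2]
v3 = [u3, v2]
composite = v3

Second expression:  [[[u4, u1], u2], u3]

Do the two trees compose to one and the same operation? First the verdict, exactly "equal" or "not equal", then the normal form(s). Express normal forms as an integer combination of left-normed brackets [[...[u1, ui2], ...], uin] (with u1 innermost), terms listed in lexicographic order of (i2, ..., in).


equal: each reduces to -[[[u1, u4], u2], u3]


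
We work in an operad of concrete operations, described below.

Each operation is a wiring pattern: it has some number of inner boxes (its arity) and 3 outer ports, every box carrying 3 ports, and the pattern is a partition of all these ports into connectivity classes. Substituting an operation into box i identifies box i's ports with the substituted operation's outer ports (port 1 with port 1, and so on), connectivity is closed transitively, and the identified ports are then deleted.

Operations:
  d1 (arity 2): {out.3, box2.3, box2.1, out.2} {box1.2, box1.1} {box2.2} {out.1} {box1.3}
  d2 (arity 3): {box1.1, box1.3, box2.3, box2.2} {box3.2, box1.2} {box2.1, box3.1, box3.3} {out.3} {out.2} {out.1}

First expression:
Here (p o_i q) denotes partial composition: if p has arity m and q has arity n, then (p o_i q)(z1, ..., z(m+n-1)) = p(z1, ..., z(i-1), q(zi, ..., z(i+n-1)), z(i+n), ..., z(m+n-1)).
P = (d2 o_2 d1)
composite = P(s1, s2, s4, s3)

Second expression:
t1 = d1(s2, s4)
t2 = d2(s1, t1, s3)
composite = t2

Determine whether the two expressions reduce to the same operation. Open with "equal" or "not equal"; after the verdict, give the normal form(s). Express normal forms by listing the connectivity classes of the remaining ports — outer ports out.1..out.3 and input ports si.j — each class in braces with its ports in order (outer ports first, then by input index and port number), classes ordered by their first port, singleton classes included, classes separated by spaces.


equal — both sides give {out.1} {out.2} {out.3} {s1.1, s1.3, s4.1, s4.3} {s1.2, s3.2} {s2.1, s2.2} {s2.3} {s3.1, s3.3} {s4.2}

In normal form, the first expression is {out.1} {out.2} {out.3} {s1.1, s1.3, s4.1, s4.3} {s1.2, s3.2} {s2.1, s2.2} {s2.3} {s3.1, s3.3} {s4.2}
In normal form, the second expression is {out.1} {out.2} {out.3} {s1.1, s1.3, s4.1, s4.3} {s1.2, s3.2} {s2.1, s2.2} {s2.3} {s3.1, s3.3} {s4.2}
Both agree, so they are equal.


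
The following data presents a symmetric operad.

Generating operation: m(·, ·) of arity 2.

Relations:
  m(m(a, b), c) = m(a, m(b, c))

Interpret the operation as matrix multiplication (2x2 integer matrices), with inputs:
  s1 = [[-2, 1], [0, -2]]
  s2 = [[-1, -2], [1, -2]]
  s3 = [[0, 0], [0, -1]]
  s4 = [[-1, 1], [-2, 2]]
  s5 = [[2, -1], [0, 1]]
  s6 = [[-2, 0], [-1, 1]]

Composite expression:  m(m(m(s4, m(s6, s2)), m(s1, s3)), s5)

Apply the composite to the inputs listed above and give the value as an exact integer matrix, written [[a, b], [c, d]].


[[0, -8], [0, -16]]

m(s6, s2) = [[2, 4], [2, 0]]
m(s4, m(s6, s2)) = [[0, -4], [0, -8]]
m(s1, s3) = [[0, -1], [0, 2]]
m(m(s4, m(s6, s2)), m(s1, s3)) = [[0, -8], [0, -16]]
m(m(m(s4, m(s6, s2)), m(s1, s3)), s5) = [[0, -8], [0, -16]]


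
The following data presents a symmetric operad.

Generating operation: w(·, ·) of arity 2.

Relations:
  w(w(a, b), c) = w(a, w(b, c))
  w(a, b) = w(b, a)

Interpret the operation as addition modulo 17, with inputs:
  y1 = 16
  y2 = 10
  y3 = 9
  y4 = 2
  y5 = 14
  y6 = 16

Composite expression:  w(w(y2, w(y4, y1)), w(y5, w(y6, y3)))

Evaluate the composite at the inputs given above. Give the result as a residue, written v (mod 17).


w(y4, y1) = 1
w(y2, w(y4, y1)) = 11
w(y6, y3) = 8
w(y5, w(y6, y3)) = 5
w(w(y2, w(y4, y1)), w(y5, w(y6, y3))) = 16

16 (mod 17)


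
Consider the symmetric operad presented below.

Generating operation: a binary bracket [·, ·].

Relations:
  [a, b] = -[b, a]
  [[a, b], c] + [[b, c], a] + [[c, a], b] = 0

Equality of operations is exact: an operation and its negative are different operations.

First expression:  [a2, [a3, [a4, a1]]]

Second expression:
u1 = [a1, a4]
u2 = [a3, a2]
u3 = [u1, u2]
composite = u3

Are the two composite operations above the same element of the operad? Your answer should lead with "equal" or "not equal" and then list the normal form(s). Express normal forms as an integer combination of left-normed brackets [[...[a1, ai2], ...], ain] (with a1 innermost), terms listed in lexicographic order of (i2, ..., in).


not equal; the first gives -[[[a1, a4], a3], a2] and the second -[[[a1, a4], a2], a3] + [[[a1, a4], a3], a2]

The first expression, normalized: -[[[a1, a4], a3], a2]
The second expression, normalized: -[[[a1, a4], a2], a3] + [[[a1, a4], a3], a2]
The normal forms differ: not equal.


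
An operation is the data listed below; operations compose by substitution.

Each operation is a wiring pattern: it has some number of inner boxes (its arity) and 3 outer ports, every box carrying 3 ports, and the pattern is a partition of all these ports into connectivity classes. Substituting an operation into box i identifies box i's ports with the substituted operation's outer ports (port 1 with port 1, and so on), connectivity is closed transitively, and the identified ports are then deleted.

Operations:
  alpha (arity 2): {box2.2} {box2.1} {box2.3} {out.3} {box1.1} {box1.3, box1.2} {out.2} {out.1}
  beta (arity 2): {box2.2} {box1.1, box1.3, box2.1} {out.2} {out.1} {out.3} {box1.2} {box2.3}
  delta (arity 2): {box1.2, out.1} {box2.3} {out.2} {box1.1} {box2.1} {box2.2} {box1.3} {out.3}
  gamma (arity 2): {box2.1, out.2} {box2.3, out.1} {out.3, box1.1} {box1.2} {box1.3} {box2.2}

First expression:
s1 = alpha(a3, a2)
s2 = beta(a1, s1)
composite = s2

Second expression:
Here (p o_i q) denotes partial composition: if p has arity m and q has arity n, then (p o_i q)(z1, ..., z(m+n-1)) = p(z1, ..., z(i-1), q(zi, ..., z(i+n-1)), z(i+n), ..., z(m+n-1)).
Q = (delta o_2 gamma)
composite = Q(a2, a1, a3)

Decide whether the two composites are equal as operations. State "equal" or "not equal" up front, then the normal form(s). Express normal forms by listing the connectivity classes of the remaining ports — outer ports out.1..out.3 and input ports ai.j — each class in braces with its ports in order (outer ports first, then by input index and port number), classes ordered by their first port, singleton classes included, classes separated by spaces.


not equal; the first gives {out.1} {out.2} {out.3} {a1.1, a1.3} {a1.2} {a2.1} {a2.2} {a2.3} {a3.1} {a3.2, a3.3} and the second {out.1, a2.2} {out.2} {out.3} {a1.1} {a1.2} {a1.3} {a2.1} {a2.3} {a3.1} {a3.2} {a3.3}

The first composite normalizes to {out.1} {out.2} {out.3} {a1.1, a1.3} {a1.2} {a2.1} {a2.2} {a2.3} {a3.1} {a3.2, a3.3}
The second composite normalizes to {out.1, a2.2} {out.2} {out.3} {a1.1} {a1.2} {a1.3} {a2.1} {a2.3} {a3.1} {a3.2} {a3.3}
The normal forms differ: not equal.


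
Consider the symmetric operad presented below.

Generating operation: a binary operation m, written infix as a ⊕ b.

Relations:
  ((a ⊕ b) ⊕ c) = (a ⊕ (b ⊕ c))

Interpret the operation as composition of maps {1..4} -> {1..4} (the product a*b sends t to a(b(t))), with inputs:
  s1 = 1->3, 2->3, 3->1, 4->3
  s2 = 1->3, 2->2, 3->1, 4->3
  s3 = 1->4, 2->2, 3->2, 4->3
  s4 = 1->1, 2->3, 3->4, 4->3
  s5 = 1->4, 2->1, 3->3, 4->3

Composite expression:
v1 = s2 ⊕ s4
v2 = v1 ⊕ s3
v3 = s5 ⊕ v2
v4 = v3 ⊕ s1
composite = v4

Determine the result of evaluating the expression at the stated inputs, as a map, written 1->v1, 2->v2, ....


1->4, 2->4, 3->4, 4->4

(s2 ⊕ s4) = 1->3, 2->1, 3->3, 4->1
((s2 ⊕ s4) ⊕ s3) = 1->1, 2->1, 3->1, 4->3
(s5 ⊕ ((s2 ⊕ s4) ⊕ s3)) = 1->4, 2->4, 3->4, 4->3
((s5 ⊕ ((s2 ⊕ s4) ⊕ s3)) ⊕ s1) = 1->4, 2->4, 3->4, 4->4


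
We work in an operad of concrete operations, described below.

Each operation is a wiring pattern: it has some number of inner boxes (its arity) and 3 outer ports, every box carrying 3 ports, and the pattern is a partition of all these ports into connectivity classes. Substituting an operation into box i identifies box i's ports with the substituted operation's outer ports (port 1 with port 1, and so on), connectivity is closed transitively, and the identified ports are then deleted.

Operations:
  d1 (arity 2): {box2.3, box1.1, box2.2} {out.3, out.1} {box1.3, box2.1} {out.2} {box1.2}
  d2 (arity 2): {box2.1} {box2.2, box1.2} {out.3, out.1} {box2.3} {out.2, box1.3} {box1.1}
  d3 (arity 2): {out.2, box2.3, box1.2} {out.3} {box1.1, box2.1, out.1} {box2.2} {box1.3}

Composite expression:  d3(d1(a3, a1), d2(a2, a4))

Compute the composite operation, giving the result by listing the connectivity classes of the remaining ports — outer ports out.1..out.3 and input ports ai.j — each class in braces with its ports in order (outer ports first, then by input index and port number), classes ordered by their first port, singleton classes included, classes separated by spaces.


{out.1, out.2} {out.3} {a1.1, a3.3} {a1.2, a1.3, a3.1} {a2.1} {a2.2, a4.2} {a2.3} {a3.2} {a4.1} {a4.3}

After gluing at d3, chains via deleted ports link the a-ports.
through d1, on inputs (a3, a1): {out.1, out.3} {out.2} {a1.1, a3.3} {a1.2, a1.3, a3.1} {a3.2} (out.j = stage outer ports)
through d2, on inputs (a2, a4): {out.1, out.3} {out.2, a2.3} {a2.1} {a2.2, a4.2} {a4.1} {a4.3} (out.j = stage outer ports)
through d3, on inputs (a3, a1, a2, a4): {out.1, out.2} {out.3} {a1.1, a3.3} {a1.2, a1.3, a3.1} {a2.1} {a2.2, a4.2} {a2.3} {a3.2} {a4.1} {a4.3} (out.j = stage outer ports)


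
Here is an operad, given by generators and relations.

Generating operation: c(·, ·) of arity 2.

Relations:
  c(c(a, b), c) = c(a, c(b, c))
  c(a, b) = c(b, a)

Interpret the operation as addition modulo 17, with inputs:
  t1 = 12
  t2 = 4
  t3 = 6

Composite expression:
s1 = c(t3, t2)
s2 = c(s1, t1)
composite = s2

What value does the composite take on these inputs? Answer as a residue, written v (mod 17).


5 (mod 17)

c(t3, t2) = 10
c(c(t3, t2), t1) = 5


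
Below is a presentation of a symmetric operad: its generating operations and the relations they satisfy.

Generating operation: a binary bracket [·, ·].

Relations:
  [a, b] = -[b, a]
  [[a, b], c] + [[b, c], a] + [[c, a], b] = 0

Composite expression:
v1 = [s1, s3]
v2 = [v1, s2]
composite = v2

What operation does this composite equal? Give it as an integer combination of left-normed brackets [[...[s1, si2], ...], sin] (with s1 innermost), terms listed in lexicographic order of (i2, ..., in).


A multilinear Lie element is pinned by s1-initial words (s1 innermost).
Composite bracket: [[s1, s3], s2]
Expanding via [a, b] = ab - ba: 4 signed words (2^2 = 4).
Words beginning with s1 determine it all:
  s1s3s2 appears with sign +1, giving the term +[[s1, s3], s2]

[[s1, s3], s2]


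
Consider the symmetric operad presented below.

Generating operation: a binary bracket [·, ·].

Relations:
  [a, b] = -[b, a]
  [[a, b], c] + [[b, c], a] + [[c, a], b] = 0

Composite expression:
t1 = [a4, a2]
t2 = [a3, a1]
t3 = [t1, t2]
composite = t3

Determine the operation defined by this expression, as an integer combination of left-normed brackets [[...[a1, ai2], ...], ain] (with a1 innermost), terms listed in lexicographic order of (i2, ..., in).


Antisymmetry and Jacobi reduce to a1-anchored left-normed brackets.
Composite bracket: [[a4, a2], [a3, a1]]
Full expansion: 8 signed words from ab - ba (2^3 = 8).
Keep just the words that open with a1:
  word a1a3a2a4 has sign -1, contributing -[[[a1, a3], a2], a4]
  word a1a3a4a2 has sign +1, contributing +[[[a1, a3], a4], a2]

-[[[a1, a3], a2], a4] + [[[a1, a3], a4], a2]


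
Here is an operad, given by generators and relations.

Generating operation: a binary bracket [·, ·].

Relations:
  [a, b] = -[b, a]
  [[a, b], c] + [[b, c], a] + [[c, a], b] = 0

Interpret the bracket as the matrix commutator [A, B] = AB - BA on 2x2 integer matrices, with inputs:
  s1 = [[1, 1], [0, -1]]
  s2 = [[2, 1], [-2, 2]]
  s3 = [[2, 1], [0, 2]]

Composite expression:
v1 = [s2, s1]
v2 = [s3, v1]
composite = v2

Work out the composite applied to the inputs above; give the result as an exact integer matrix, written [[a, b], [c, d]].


[[-4, -4], [0, 4]]

[s2, s1] = [[2, -2], [-4, -2]]
[s3, [s2, s1]] = [[-4, -4], [0, 4]]


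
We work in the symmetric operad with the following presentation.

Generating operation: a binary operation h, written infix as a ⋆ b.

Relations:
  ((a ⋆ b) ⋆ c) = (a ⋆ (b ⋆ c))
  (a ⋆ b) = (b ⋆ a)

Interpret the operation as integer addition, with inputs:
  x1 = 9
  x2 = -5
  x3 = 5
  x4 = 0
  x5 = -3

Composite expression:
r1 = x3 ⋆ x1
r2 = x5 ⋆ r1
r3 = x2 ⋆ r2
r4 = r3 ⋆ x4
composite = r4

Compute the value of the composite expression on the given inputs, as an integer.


6

(x3 ⋆ x1) = 14
(x5 ⋆ (x3 ⋆ x1)) = 11
(x2 ⋆ (x5 ⋆ (x3 ⋆ x1))) = 6
((x2 ⋆ (x5 ⋆ (x3 ⋆ x1))) ⋆ x4) = 6


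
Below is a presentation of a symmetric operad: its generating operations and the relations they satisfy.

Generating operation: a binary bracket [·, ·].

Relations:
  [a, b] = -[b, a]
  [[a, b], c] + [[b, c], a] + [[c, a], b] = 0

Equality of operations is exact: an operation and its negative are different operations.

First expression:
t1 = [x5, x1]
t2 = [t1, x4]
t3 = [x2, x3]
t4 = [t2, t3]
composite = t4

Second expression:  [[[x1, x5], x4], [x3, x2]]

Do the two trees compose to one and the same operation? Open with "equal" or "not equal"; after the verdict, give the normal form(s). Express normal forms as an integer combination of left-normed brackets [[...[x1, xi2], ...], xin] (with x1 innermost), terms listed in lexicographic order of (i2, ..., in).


equal: each reduces to -[[[[x1, x5], x4], x2], x3] + [[[[x1, x5], x4], x3], x2]

The first expression, normalized: -[[[[x1, x5], x4], x2], x3] + [[[[x1, x5], x4], x3], x2]
The second expression, normalized: -[[[[x1, x5], x4], x2], x3] + [[[[x1, x5], x4], x3], x2]
The normal forms match — equal.


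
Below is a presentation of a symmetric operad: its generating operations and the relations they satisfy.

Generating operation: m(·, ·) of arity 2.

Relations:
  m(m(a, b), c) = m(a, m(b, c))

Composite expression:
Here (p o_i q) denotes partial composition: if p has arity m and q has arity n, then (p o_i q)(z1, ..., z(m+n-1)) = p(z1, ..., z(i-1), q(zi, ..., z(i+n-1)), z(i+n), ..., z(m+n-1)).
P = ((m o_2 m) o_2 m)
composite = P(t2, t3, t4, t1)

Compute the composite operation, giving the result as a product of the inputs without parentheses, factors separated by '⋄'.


t2 ⋄ t3 ⋄ t4 ⋄ t1

Key point: m is associative — brackets drop, the t-order remains.
m(t3, t4) unparenthesizes to t3 ⋄ t4
m(m(t3, t4), t1) unparenthesizes to t3 ⋄ t4 ⋄ t1
m(t2, m(m(t3, t4), t1)) unparenthesizes to t2 ⋄ t3 ⋄ t4 ⋄ t1


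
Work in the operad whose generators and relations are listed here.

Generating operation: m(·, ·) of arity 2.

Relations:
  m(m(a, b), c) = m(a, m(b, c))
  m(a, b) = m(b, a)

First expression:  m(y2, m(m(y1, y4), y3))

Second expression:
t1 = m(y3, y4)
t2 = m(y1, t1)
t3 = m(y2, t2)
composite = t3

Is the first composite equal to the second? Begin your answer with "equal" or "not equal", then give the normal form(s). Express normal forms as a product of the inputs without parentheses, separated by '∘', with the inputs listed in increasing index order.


equal: each reduces to y1 ∘ y2 ∘ y3 ∘ y4

Reducing the first expression gives y1 ∘ y2 ∘ y3 ∘ y4
Reducing the second expression gives y1 ∘ y2 ∘ y3 ∘ y4
One common form — equal.


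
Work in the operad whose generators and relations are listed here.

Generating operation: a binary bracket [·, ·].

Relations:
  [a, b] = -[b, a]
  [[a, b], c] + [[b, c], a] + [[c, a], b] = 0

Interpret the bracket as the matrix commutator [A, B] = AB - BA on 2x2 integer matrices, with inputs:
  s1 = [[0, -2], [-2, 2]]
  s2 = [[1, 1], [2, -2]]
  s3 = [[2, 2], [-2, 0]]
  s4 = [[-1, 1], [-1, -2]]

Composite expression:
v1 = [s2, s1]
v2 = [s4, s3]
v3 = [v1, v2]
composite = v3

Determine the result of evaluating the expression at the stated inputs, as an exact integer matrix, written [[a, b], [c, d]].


[s2, s1] = [[2, -4], [2, -2]]
[s4, s3] = [[0, 0], [0, 0]]
[[s2, s1], [s4, s3]] = [[0, 0], [0, 0]]

[[0, 0], [0, 0]]


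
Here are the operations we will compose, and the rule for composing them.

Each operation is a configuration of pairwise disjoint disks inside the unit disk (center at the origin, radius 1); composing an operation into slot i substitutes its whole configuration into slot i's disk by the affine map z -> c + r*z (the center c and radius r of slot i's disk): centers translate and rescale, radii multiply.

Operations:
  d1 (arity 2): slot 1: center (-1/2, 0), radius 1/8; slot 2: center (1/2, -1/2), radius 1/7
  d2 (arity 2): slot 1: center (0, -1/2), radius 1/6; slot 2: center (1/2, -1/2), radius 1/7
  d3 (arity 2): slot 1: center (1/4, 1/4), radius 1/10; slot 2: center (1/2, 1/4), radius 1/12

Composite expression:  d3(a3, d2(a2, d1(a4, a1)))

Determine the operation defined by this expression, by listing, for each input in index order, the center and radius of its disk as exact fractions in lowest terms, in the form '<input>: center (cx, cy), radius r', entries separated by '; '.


Below d3, radii multiply path by path; the a-disk centers shift.
for a3, the 1-step affine chain lands on center (1/4, 1/4), radius 1/10
for a2, the 2-step affine chain lands on center (1/2, 5/24), radius 1/72
for a4, the 3-step affine chain lands on center (15/28, 5/24), radius 1/672
for a1, the 3-step affine chain lands on center (23/42, 17/84), radius 1/588

a1: center (23/42, 17/84), radius 1/588; a2: center (1/2, 5/24), radius 1/72; a3: center (1/4, 1/4), radius 1/10; a4: center (15/28, 5/24), radius 1/672


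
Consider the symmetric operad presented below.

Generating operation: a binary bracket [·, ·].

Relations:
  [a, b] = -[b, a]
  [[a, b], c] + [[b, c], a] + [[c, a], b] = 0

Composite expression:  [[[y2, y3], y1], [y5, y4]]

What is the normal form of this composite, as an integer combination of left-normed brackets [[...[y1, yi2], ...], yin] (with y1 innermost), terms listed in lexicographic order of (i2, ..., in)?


Expand each bracket as ab - ba; the y1-initial words give the coefficients.
Composite bracket: [[[y2, y3], y1], [y5, y4]]
The bracket unfolds into 16 signed words via [a, b] = ab - ba (2^4 = 16).
Words beginning with y1 determine it all:
  y1y2y3y4y5 (sign +1) contributes +[[[[y1, y2], y3], y4], y5]
  y1y2y3y5y4 (sign -1) contributes -[[[[y1, y2], y3], y5], y4]
  y1y3y2y4y5 (sign -1) contributes -[[[[y1, y3], y2], y4], y5]
  y1y3y2y5y4 (sign +1) contributes +[[[[y1, y3], y2], y5], y4]

[[[[y1, y2], y3], y4], y5] - [[[[y1, y2], y3], y5], y4] - [[[[y1, y3], y2], y4], y5] + [[[[y1, y3], y2], y5], y4]


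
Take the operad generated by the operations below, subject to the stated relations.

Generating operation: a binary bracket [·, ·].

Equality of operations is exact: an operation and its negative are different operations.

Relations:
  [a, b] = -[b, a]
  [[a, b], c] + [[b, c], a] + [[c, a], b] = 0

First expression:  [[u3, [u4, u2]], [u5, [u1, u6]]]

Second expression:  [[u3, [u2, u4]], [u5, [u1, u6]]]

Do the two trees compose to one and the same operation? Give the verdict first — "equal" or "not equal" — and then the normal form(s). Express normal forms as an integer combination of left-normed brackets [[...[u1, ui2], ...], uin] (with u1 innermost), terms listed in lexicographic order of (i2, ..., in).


not equal; the first gives [[[[[u1, u6], u5], u2], u4], u3] - [[[[[u1, u6], u5], u3], u2], u4] + [[[[[u1, u6], u5], u3], u4], u2] - [[[[[u1, u6], u5], u4], u2], u3] and the second -[[[[[u1, u6], u5], u2], u4], u3] + [[[[[u1, u6], u5], u3], u2], u4] - [[[[[u1, u6], u5], u3], u4], u2] + [[[[[u1, u6], u5], u4], u2], u3]

The first expression reduces to [[[[[u1, u6], u5], u2], u4], u3] - [[[[[u1, u6], u5], u3], u2], u4] + [[[[[u1, u6], u5], u3], u4], u2] - [[[[[u1, u6], u5], u4], u2], u3]
The second expression reduces to -[[[[[u1, u6], u5], u2], u4], u3] + [[[[[u1, u6], u5], u3], u2], u4] - [[[[[u1, u6], u5], u3], u4], u2] + [[[[[u1, u6], u5], u4], u2], u3]
Distinct normal forms: not equal.


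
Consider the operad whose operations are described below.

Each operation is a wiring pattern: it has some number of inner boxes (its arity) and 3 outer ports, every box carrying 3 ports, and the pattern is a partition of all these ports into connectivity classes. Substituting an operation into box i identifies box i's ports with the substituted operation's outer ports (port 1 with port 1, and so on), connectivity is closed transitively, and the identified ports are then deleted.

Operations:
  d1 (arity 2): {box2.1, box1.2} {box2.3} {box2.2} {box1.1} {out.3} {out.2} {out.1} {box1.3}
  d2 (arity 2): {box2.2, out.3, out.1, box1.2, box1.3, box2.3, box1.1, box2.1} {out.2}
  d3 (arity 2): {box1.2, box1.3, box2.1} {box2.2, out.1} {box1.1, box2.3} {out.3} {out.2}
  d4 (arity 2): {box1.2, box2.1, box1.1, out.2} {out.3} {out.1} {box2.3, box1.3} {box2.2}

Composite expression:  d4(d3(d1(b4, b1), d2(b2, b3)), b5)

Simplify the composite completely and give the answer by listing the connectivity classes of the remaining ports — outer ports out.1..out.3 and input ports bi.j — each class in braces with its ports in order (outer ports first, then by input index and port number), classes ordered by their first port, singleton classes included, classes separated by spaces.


{out.1} {out.2, b5.1} {out.3} {b1.1, b4.2} {b1.2} {b1.3} {b2.1, b2.2, b2.3, b3.1, b3.2, b3.3} {b4.1} {b4.3} {b5.2} {b5.3}

Connectivity passes through glued d4-boundaries; trace each wire chain.
d1 over (b4, b1) gives {out.1} {out.2} {out.3} {b1.1, b4.2} {b1.2} {b1.3} {b4.1} {b4.3}, out.j being that stage's outer ports
d2 over (b2, b3) gives {out.1, out.3, b2.1, b2.2, b2.3, b3.1, b3.2, b3.3} {out.2}, out.j being that stage's outer ports
d3 over (b4, b1, b2, b3) gives {out.1} {out.2} {out.3} {b1.1, b4.2} {b1.2} {b1.3} {b2.1, b2.2, b2.3, b3.1, b3.2, b3.3} {b4.1} {b4.3}, out.j being that stage's outer ports
d4 over (b4, b1, b2, b3, b5) gives {out.1} {out.2, b5.1} {out.3} {b1.1, b4.2} {b1.2} {b1.3} {b2.1, b2.2, b2.3, b3.1, b3.2, b3.3} {b4.1} {b4.3} {b5.2} {b5.3}, out.j being that stage's outer ports


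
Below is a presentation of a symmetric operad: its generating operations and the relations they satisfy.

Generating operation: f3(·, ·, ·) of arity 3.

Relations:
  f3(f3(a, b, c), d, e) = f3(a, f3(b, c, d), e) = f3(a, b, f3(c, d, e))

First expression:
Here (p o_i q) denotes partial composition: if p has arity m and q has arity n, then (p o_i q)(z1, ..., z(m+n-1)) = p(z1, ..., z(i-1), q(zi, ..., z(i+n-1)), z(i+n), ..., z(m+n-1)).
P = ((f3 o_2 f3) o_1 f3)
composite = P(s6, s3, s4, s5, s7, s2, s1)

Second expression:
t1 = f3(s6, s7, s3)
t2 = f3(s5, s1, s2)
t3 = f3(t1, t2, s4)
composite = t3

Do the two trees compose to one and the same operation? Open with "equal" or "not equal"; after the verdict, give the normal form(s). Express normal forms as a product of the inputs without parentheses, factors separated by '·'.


The first expression, normalized: s6 · s3 · s4 · s5 · s7 · s2 · s1
The second expression, normalized: s6 · s7 · s3 · s5 · s1 · s2 · s4
They disagree, so not equal.

not equal; the first gives s6 · s3 · s4 · s5 · s7 · s2 · s1 and the second s6 · s7 · s3 · s5 · s1 · s2 · s4


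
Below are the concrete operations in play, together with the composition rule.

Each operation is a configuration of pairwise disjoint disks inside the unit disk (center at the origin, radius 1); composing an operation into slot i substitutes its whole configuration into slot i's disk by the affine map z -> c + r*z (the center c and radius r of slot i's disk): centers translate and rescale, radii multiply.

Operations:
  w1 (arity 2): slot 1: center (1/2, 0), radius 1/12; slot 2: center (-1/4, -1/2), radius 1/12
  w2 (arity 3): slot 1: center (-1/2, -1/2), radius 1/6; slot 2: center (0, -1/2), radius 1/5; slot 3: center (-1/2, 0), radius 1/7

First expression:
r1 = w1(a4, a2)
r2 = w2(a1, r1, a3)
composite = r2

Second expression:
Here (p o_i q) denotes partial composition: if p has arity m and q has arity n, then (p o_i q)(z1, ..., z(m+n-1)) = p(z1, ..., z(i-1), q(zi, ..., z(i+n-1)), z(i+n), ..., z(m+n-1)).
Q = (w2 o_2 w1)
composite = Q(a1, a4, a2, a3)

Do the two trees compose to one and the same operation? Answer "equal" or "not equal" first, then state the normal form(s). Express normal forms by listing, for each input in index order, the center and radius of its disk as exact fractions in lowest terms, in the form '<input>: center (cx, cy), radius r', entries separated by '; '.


equal; the common form is a1: center (-1/2, -1/2), radius 1/6; a2: center (-1/20, -3/5), radius 1/60; a3: center (-1/2, 0), radius 1/7; a4: center (1/10, -1/2), radius 1/60

Reducing the first expression gives a1: center (-1/2, -1/2), radius 1/6; a2: center (-1/20, -3/5), radius 1/60; a3: center (-1/2, 0), radius 1/7; a4: center (1/10, -1/2), radius 1/60
Reducing the second expression gives a1: center (-1/2, -1/2), radius 1/6; a2: center (-1/20, -3/5), radius 1/60; a3: center (-1/2, 0), radius 1/7; a4: center (1/10, -1/2), radius 1/60
Both agree, so they are equal.


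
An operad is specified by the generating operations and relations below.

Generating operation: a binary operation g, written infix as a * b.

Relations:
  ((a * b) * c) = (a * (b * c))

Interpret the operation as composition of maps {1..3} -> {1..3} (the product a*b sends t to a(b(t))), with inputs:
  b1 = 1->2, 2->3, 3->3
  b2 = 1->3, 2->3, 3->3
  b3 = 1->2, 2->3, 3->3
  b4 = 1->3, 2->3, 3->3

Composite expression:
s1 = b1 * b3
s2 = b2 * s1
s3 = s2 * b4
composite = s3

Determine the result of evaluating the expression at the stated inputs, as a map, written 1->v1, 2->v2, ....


1->3, 2->3, 3->3

(b1 * b3) = 1->3, 2->3, 3->3
(b2 * (b1 * b3)) = 1->3, 2->3, 3->3
((b2 * (b1 * b3)) * b4) = 1->3, 2->3, 3->3


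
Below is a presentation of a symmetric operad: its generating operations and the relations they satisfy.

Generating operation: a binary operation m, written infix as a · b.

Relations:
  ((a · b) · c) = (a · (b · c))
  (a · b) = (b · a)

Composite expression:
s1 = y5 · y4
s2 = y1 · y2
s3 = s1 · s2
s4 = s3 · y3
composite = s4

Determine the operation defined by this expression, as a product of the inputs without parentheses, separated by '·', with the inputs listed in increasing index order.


Shape and order are irrelevant to m; the y-input set decides.
(y5 · y4) reduces to y5 · y4
(y1 · y2) reduces to y1 · y2
((y5 · y4) · (y1 · y2)) reduces to y5 · y4 · y1 · y2
(((y5 · y4) · (y1 · y2)) · y3) reduces to y5 · y4 · y1 · y2 · y3
rearranged into index order: y1 · y2 · y3 · y4 · y5

y1 · y2 · y3 · y4 · y5


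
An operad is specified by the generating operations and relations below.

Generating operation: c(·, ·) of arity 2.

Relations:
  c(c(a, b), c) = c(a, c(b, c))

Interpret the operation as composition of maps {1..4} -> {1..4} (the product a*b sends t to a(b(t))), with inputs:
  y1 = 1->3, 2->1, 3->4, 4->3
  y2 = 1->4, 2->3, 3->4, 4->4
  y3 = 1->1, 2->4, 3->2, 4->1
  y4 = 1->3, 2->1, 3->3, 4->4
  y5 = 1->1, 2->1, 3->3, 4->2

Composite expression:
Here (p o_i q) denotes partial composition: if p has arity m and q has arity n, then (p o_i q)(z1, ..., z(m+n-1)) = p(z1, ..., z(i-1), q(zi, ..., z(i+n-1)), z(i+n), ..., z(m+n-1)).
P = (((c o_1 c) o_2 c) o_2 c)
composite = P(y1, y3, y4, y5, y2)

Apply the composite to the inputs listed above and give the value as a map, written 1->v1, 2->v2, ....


1->3, 2->1, 3->3, 4->3

c(y3, y4) = 1->2, 2->1, 3->2, 4->1
c(c(y3, y4), y5) = 1->2, 2->2, 3->2, 4->1
c(y1, c(c(y3, y4), y5)) = 1->1, 2->1, 3->1, 4->3
c(c(y1, c(c(y3, y4), y5)), y2) = 1->3, 2->1, 3->3, 4->3


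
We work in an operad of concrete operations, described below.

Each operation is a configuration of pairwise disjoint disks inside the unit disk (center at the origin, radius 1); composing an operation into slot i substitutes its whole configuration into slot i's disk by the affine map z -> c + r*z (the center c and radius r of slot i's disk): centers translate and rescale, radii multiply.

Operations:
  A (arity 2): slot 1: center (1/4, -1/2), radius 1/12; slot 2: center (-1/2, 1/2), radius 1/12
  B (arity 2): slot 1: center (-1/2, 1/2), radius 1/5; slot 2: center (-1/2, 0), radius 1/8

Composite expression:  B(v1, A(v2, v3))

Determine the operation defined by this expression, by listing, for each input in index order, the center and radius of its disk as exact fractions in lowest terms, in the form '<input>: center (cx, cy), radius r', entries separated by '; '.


v1: center (-1/2, 1/2), radius 1/5; v2: center (-15/32, -1/16), radius 1/96; v3: center (-9/16, 1/16), radius 1/96

Follow each v-input down from B: c' goes to c + r*c', radius to r*r'.
input v1: composing its 1 substitution step yields center (-1/2, 1/2), radius 1/5
input v2: composing its 2 substitution steps yields center (-15/32, -1/16), radius 1/96
input v3: composing its 2 substitution steps yields center (-9/16, 1/16), radius 1/96
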